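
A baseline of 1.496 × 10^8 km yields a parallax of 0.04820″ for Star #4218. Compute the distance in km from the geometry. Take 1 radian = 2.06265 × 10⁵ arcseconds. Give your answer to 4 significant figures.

6.402 × 10^14 km

θ = 0.04820″ = 0.04820/206265 = 2.3368 × 10^-7 rad.
d = B/θ = (1.496 × 10^8) / (2.3368 × 10^-7) = 6.4019 × 10^14 km.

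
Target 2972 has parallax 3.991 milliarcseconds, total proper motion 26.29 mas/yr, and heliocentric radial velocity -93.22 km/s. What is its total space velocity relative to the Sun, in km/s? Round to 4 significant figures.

d = 1/p = 1/0.003991″ = 250.56 pc.
μ = 26.29 mas/yr = 0.02629 ″/yr.
v_t = 4.740 μ d = 4.740 × 0.02629 × 250.56 = 31.223 km/s.
v = √(v_r² + v_t²) = √((-93.22)² + 31.223²) = √9664.84 = 98.31 km/s.

98.31 km/s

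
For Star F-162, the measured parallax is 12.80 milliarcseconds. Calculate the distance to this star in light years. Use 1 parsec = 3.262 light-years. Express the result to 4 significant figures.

254.8 light years

p = 12.80 milliarcseconds = 0.01280 arcsec.
d = 1/p = 1/0.01280 = 78.125 pc.
In light-years: 78.125 × 3.262 = 254.84 ly.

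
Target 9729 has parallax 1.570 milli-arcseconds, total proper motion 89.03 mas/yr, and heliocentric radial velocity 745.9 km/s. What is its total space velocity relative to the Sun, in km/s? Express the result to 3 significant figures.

793 km/s

d = 1/p = 1/0.001570″ = 636.94 pc.
μ = 89.03 mas/yr = 0.08903 ″/yr.
v_t = 4.740 μ d = 4.740 × 0.08903 × 636.94 = 268.79 km/s.
v = √(v_r² + v_t²) = √(745.9² + 268.79²) = √628615 = 792.85 km/s.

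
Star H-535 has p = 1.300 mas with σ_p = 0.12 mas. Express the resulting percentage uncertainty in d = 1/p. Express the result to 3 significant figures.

For d = 1/p, |σ_d/d| = |σ_p/p|.
σ_p/p = 0.12 / 1.300 = 0.092308 = 9.2308%.

9.23%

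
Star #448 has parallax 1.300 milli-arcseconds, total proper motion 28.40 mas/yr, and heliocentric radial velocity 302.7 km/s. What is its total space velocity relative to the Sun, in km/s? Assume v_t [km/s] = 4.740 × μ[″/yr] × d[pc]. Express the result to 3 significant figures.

320 km/s

d = 1/p = 1/0.001300″ = 769.23 pc.
μ = 28.40 mas/yr = 0.02840 ″/yr.
v_t = 4.740 μ d = 4.740 × 0.02840 × 769.23 = 103.55 km/s.
v = √(v_r² + v_t²) = √(302.7² + 103.55²) = √102350 = 319.92 km/s.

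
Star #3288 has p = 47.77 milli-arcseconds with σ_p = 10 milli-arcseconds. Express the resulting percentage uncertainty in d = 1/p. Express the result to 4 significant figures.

For d = 1/p, |σ_d/d| = |σ_p/p|.
σ_p/p = 10 / 47.77 = 0.20934 = 20.934%.

20.93%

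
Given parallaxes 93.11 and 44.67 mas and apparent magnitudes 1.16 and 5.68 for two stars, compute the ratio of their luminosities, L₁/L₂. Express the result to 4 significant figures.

d₁ = 1/p₁ = 1/0.09311″ = 10.74 pc; d₂ = 1/p₂ = 1/0.04467″ = 22.386 pc.
M₁ = m₁ − 5 log₁₀ d₁ + 5 = 1.16 − 5.1550 + 5 = 1.0050.
M₂ = 5.68 − 6.7499 + 5 = 3.9301.
L₁/L₂ = 10^(0.4(M₂ − M₁)) = 10^(0.4 × 2.9251) = 10^1.17004 = 14.792.

L₁/L₂ = 14.79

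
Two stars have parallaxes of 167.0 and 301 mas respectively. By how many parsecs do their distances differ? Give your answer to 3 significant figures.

2.67 pc

d_A = 1/0.1670″ = 5.988 pc; d_B = 1/0.3010″ = 3.3223 pc.
|d_B − d_A| = |3.3223 − 5.988| = 2.6657 pc.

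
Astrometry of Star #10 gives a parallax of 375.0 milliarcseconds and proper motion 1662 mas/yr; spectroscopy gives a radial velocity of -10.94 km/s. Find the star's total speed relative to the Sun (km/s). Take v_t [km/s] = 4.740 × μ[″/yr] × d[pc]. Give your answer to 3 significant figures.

23.7 km/s

d = 1/p = 1/0.3750″ = 2.6667 pc.
μ = 1662 mas/yr = 1.662 ″/yr.
v_t = 4.740 μ d = 4.740 × 1.662 × 2.6667 = 21.008 km/s.
v = √(v_r² + v_t²) = √((-10.94)² + 21.008²) = √561.02 = 23.686 km/s.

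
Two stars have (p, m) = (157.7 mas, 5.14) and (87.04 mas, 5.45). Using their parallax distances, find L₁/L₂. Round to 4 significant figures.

d₁ = 1/p₁ = 1/0.1577″ = 6.3412 pc; d₂ = 1/p₂ = 1/0.08704″ = 11.489 pc.
M₁ = m₁ − 5 log₁₀ d₁ + 5 = 5.14 − 4.0109 + 5 = 6.1291.
M₂ = 5.45 − 5.3014 + 5 = 5.1486.
L₁/L₂ = 10^(0.4(M₂ − M₁)) = 10^(0.4 × (-0.9805)) = 10^(-0.39220) = 0.40532.

L₁/L₂ = 0.4053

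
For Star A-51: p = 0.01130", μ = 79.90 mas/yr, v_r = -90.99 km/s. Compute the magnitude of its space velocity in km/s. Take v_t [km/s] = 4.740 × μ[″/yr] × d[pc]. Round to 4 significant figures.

96.97 km/s

d = 1/p = 1/0.01130″ = 88.496 pc.
μ = 79.90 mas/yr = 0.07990 ″/yr.
v_t = 4.740 μ d = 4.740 × 0.07990 × 88.496 = 33.516 km/s.
v = √(v_r² + v_t²) = √((-90.99)² + 33.516²) = √9402.5 = 96.966 km/s.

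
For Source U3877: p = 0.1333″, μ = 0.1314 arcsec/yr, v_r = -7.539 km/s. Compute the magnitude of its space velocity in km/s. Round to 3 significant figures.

8.87 km/s

d = 1/p = 1/0.1333″ = 7.5019 pc.
v_t = 4.740 μ d = 4.740 × 0.1314 × 7.5019 = 4.6725 km/s.
v = √(v_r² + v_t²) = √((-7.539)² + 4.6725²) = √78.6688 = 8.8695 km/s.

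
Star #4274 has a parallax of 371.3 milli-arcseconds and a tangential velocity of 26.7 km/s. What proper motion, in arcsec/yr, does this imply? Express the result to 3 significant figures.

2.09 arcsec/yr

d = 1/p = 1/0.3713″ = 2.6932 pc.
μ = v_t / (4.74 d) = 26.7 / (4.74 × 2.6932) = 26.7 / 12.766 = 2.0915 ″/yr.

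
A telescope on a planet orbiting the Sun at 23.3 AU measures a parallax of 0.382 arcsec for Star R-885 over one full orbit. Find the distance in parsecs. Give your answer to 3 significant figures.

With baseline B (in AU) and parallax p (in arcsec), d = B/p parsecs.
d = 23.3 / 0.382 = 60.995 pc.

61.0 pc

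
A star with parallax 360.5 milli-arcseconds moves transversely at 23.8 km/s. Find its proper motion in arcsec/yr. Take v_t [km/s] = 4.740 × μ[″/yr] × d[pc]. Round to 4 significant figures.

1.810 arcsec/yr

d = 1/p = 1/0.3605″ = 2.7739 pc.
μ = v_t / (4.74 d) = 23.8 / (4.74 × 2.7739) = 23.8 / 13.148 = 1.8102 ″/yr.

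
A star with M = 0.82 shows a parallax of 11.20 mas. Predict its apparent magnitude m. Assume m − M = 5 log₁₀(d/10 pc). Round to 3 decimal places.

m = 5.574

d = 1/p = 1/0.01120″ = 89.286 pc.
m − M = 5 log₁₀ d − 5 = 5 log₁₀(89.286) − 5 = 9.7539 − 5 = 4.7539.
m = M + (m − M) = 0.82 + 4.7539 = 5.574.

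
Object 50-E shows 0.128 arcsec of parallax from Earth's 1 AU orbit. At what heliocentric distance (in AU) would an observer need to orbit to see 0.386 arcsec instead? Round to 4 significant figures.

3.016 AU

Parallax scales linearly with baseline: p ∝ B, so B = p_target / p_Earth × 1 AU.
B = 0.386 / 0.128 = 3.0156 AU.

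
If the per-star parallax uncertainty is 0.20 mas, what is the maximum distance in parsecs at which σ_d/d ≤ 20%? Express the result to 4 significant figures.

σ_d/d = σ_p/p, so the condition is σ_p/p ≤ 0.20, i.e. p ≥ σ_p/0.20.
p_min = 0.20/0.20 = 1 mas = 0.001 arcsec.
d_max = 1/p_min = 1/0.001 = 1000 pc.

1000 pc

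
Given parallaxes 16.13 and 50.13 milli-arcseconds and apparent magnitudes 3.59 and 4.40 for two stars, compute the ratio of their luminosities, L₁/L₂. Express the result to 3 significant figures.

L₁/L₂ = 20.4

d₁ = 1/p₁ = 1/0.01613″ = 61.996 pc; d₂ = 1/p₂ = 1/0.05013″ = 19.948 pc.
M₁ = m₁ − 5 log₁₀ d₁ + 5 = 3.59 − 8.9618 + 5 = -0.3718.
M₂ = 4.40 − 6.4995 + 5 = 2.9005.
L₁/L₂ = 10^(0.4(M₂ − M₁)) = 10^(0.4 × 3.2723) = 10^1.30892 = 20.367.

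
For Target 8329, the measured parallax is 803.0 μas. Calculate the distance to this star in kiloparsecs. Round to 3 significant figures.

p = 803.0 μas = 0.0008030 arcsec.
d = 1/p = 1/0.0008030 = 1245.3 pc.
= 1.2453 kpc.

1.25 kpc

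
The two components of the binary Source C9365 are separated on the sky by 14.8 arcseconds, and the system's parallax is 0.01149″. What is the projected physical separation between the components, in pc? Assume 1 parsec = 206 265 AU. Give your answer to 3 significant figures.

d = 1/p = 1/0.01149″ = 87.032 pc.
At distance d (pc), an angle of θ arcsec spans θ·d AU: s = 14.8 × 87.032 = 1288.1 AU.
= 1288.1 / 206265 = 0.0062449 pc.

0.00624 pc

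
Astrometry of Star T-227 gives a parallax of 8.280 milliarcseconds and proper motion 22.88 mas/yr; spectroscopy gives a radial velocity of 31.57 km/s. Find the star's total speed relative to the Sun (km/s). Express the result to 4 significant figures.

d = 1/p = 1/0.008280″ = 120.77 pc.
μ = 22.88 mas/yr = 0.02288 ″/yr.
v_t = 4.740 μ d = 4.740 × 0.02288 × 120.77 = 13.098 km/s.
v = √(v_r² + v_t²) = √(31.57² + 13.098²) = √1168.22 = 34.179 km/s.

34.18 km/s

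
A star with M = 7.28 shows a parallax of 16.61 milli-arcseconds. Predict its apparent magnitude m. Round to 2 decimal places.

d = 1/p = 1/0.01661″ = 60.205 pc.
m − M = 5 log₁₀ d − 5 = 5 log₁₀(60.205) − 5 = 8.8982 − 5 = 3.8982.
m = M + (m − M) = 7.28 + 3.8982 = 11.18.

m = 11.18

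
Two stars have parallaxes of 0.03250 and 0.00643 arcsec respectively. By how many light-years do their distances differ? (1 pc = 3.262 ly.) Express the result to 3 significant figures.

d_A = 1/0.03250″ = 30.769 pc; d_B = 1/0.006430″ = 155.52 pc.
|d_B − d_A| = |155.52 − 30.769| = 124.75 pc = 124.75 × 3.262 ly = 406.93 ly.

407 ly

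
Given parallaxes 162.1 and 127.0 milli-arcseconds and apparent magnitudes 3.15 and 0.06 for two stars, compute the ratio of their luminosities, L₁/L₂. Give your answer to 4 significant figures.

L₁/L₂ = 0.03565

d₁ = 1/p₁ = 1/0.1621″ = 6.169 pc; d₂ = 1/p₂ = 1/0.1270″ = 7.874 pc.
M₁ = m₁ − 5 log₁₀ d₁ + 5 = 3.15 − 3.9511 + 5 = 4.1989.
M₂ = 0.06 − 4.4810 + 5 = 0.5790.
L₁/L₂ = 10^(0.4(M₂ − M₁)) = 10^(0.4 × (-3.6199)) = 10^(-1.44796) = 0.035648.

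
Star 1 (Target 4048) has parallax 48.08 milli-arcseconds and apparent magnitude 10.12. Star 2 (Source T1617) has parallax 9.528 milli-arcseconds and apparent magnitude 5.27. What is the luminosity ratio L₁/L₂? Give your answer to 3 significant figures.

d₁ = 1/p₁ = 1/0.04808″ = 20.799 pc; d₂ = 1/p₂ = 1/0.009528″ = 104.95 pc.
M₁ = m₁ − 5 log₁₀ d₁ + 5 = 10.12 − 6.5902 + 5 = 8.5298.
M₂ = 5.27 − 10.1049 + 5 = 0.1651.
L₁/L₂ = 10^(0.4(M₂ − M₁)) = 10^(0.4 × (-8.3647)) = 10^(-3.34588) = 0.00045094.

L₁/L₂ = 0.000451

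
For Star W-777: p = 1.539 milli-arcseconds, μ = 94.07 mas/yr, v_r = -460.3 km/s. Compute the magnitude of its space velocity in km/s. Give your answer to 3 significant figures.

544 km/s

d = 1/p = 1/0.001539″ = 649.77 pc.
μ = 94.07 mas/yr = 0.09407 ″/yr.
v_t = 4.740 μ d = 4.740 × 0.09407 × 649.77 = 289.73 km/s.
v = √(v_r² + v_t²) = √((-460.3)² + 289.73²) = √295820 = 543.89 km/s.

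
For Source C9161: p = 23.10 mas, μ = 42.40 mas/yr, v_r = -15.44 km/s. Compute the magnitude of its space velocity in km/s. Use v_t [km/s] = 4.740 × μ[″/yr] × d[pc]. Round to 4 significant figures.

17.72 km/s

d = 1/p = 1/0.02310″ = 43.29 pc.
μ = 42.40 mas/yr = 0.04240 ″/yr.
v_t = 4.740 μ d = 4.740 × 0.04240 × 43.29 = 8.7003 km/s.
v = √(v_r² + v_t²) = √((-15.44)² + 8.7003²) = √314.089 = 17.723 km/s.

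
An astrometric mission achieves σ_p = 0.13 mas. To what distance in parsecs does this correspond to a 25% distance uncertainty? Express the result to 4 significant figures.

1923 pc

σ_d/d = σ_p/p, so the condition is σ_p/p ≤ 0.25, i.e. p ≥ σ_p/0.25.
p_min = 0.13/0.25 = 0.52 mas = 0.00052 arcsec.
d_max = 1/p_min = 1/0.00052 = 1923.1 pc.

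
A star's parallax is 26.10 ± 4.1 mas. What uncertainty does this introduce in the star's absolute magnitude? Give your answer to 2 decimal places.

M = m − 5 log₁₀ d + 5 = m + 5 log₁₀ p + 5, so ∂M/∂p = 5/(p ln 10).
σ_M = (5/ln 10) · (σ_p/p) = 2.1715 × 4.1/26.10 = 2.1715 × 0.15709 = 0.34112.

σ_M = 0.34 mag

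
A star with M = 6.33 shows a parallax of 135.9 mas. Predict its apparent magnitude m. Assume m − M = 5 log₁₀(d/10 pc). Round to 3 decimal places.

m = 5.664

d = 1/p = 1/0.1359″ = 7.3584 pc.
m − M = 5 log₁₀ d − 5 = 5 log₁₀(7.3584) − 5 = 4.3339 − 5 = -0.6661.
m = M + (m − M) = 6.33 + (-0.6661) = 5.664.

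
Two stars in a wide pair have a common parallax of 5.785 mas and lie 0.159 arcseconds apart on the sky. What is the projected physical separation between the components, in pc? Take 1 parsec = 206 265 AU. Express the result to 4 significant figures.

0.0001333 pc

d = 1/p = 1/0.005785″ = 172.86 pc.
At distance d (pc), an angle of θ arcsec spans θ·d AU: s = 0.159 × 172.86 = 27.485 AU.
= 27.485 / 206265 = 0.00013325 pc.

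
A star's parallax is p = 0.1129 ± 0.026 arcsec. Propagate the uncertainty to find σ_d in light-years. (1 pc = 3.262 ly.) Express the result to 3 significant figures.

d = 1/p, so σ_d = σ_p / p².
σ_d = 0.0260 / (0.1129)² = 0.0260 / 0.012746 = 2.0399 pc = 2.0399 × 3.262 ly = 6.6542 ly.

6.65 ly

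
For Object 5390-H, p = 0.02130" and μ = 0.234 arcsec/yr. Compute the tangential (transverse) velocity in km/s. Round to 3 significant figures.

52.1 km/s

d = 1/p = 1/0.02130″ = 46.948 pc.
v_t = 4.74 × μ × d = 4.74 × 0.234 × 46.948 = 52.073 km/s.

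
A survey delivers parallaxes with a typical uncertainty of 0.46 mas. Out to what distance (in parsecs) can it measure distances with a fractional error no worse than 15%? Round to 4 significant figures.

326.1 pc

σ_d/d = σ_p/p, so the condition is σ_p/p ≤ 0.15, i.e. p ≥ σ_p/0.15.
p_min = 0.46/0.15 = 3.0667 mas = 0.0030667 arcsec.
d_max = 1/p_min = 1/0.0030667 = 326.08 pc.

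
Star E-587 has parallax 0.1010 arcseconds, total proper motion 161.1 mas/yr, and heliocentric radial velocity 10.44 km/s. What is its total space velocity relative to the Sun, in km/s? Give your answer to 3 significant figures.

d = 1/p = 1/0.1010″ = 9.901 pc.
μ = 161.1 mas/yr = 0.1611 ″/yr.
v_t = 4.740 μ d = 4.740 × 0.1611 × 9.901 = 7.5605 km/s.
v = √(v_r² + v_t²) = √(10.44² + 7.5605²) = √166.155 = 12.89 km/s.

12.9 km/s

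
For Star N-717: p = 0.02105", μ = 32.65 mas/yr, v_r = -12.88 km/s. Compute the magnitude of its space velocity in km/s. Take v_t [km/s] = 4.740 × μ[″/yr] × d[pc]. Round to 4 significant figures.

d = 1/p = 1/0.02105″ = 47.506 pc.
μ = 32.65 mas/yr = 0.03265 ″/yr.
v_t = 4.740 μ d = 4.740 × 0.03265 × 47.506 = 7.3521 km/s.
v = √(v_r² + v_t²) = √((-12.88)² + 7.3521²) = √219.948 = 14.831 km/s.

14.83 km/s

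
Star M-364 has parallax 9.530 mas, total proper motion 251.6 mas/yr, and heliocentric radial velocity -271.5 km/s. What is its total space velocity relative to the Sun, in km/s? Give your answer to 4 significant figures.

d = 1/p = 1/0.009530″ = 104.93 pc.
μ = 251.6 mas/yr = 0.2516 ″/yr.
v_t = 4.740 μ d = 4.740 × 0.2516 × 104.93 = 125.14 km/s.
v = √(v_r² + v_t²) = √((-271.5)² + 125.14²) = √89372.3 = 298.95 km/s.

299.0 km/s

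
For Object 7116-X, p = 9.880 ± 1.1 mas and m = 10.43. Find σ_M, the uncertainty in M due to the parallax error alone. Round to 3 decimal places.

M = m − 5 log₁₀ d + 5 = m + 5 log₁₀ p + 5, so ∂M/∂p = 5/(p ln 10).
σ_M = (5/ln 10) · (σ_p/p) = 2.1715 × 1.1/9.880 = 2.1715 × 0.11134 = 0.24177.

σ_M = 0.242 mag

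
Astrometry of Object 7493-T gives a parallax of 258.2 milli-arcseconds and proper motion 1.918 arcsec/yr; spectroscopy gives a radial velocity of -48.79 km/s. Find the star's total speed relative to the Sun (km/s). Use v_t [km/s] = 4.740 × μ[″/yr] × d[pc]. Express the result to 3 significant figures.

d = 1/p = 1/0.2582″ = 3.873 pc.
v_t = 4.740 μ d = 4.740 × 1.918 × 3.873 = 35.211 km/s.
v = √(v_r² + v_t²) = √((-48.79)² + 35.211²) = √3620.28 = 60.169 km/s.

60.2 km/s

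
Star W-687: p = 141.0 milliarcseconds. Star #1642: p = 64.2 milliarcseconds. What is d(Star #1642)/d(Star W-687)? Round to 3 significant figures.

Since d = 1/p, d_B/d_A = p_A/p_B.
= 141.0 / 64.2 = 2.1963.

2.20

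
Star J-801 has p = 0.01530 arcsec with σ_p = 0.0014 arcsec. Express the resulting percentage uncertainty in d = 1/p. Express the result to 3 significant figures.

9.15%

For d = 1/p, |σ_d/d| = |σ_p/p|.
σ_p/p = 0.0014 / 0.01530 = 0.091503 = 9.1503%.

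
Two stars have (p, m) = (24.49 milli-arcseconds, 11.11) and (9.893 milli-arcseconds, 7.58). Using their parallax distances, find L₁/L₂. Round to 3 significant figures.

d₁ = 1/p₁ = 1/0.02449″ = 40.833 pc; d₂ = 1/p₂ = 1/0.009893″ = 101.08 pc.
M₁ = m₁ − 5 log₁₀ d₁ + 5 = 11.11 − 8.0551 + 5 = 8.0549.
M₂ = 7.58 − 10.0233 + 5 = 2.5567.
L₁/L₂ = 10^(0.4(M₂ − M₁)) = 10^(0.4 × (-5.4982)) = 10^(-2.19928) = 0.00632.

L₁/L₂ = 0.00632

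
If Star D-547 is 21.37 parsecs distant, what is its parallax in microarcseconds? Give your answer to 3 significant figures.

46800 μas

p = 1/d = 1/21.37 = 0.046795 arcsec.
= 0.046795 × 10⁶ = 46795 μas.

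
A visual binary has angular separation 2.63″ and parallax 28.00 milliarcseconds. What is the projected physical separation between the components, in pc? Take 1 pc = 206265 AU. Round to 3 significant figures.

d = 1/p = 1/0.02800″ = 35.714 pc.
At distance d (pc), an angle of θ arcsec spans θ·d AU: s = 2.63 × 35.714 = 93.928 AU.
= 93.928 / 206265 = 0.00045538 pc.

0.000455 pc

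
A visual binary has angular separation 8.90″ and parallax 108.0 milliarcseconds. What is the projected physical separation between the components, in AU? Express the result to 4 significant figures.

d = 1/p = 1/0.1080″ = 9.2593 pc.
At distance d (pc), an angle of θ arcsec spans θ·d AU: s = 8.90 × 9.2593 = 82.408 AU.

82.41 AU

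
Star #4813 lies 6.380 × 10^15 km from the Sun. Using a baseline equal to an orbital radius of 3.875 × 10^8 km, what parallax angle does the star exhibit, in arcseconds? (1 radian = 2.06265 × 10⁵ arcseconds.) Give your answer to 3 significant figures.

0.0125 arcsec

θ ≈ B/d = (3.875 × 10^8) / (6.380 × 10^15) = 6.0737 × 10^-8 rad.
In arcseconds: 6.0737 × 10^-8 × 206265 = 0.012528″.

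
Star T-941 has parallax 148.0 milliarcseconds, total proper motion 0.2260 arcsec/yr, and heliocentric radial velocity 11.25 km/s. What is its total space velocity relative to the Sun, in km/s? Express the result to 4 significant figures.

d = 1/p = 1/0.1480″ = 6.7568 pc.
v_t = 4.740 μ d = 4.740 × 0.2260 × 6.7568 = 7.2382 km/s.
v = √(v_r² + v_t²) = √(11.25² + 7.2382²) = √178.954 = 13.377 km/s.

13.38 km/s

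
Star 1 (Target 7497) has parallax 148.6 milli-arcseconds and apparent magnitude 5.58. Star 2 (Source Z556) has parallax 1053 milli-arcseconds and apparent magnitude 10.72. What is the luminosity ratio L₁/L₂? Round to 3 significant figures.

L₁/L₂ = 5710

d₁ = 1/p₁ = 1/0.1486″ = 6.7295 pc; d₂ = 1/p₂ = 1/1.053″ = 0.94967 pc.
M₁ = m₁ − 5 log₁₀ d₁ + 5 = 5.58 − 4.1399 + 5 = 6.4401.
M₂ = 10.72 − (-0.1121) + 5 = 15.8321.
L₁/L₂ = 10^(0.4(M₂ − M₁)) = 10^(0.4 × 9.3920) = 10^3.75680 = 5712.2.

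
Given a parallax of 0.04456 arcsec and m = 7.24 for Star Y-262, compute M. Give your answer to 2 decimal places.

d = 1/p = 1/0.04456″ = 22.442 pc.
m − M = 5 log₁₀(22.442) − 5 = 6.7553 − 5 = 1.7553.
M = m − (m − M) = 7.24 − 1.7553 = 5.48.

M = 5.48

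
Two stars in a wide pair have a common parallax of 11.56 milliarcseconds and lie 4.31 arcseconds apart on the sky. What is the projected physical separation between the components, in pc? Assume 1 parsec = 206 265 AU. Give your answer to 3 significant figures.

d = 1/p = 1/0.01156″ = 86.505 pc.
At distance d (pc), an angle of θ arcsec spans θ·d AU: s = 4.31 × 86.505 = 372.84 AU.
= 372.84 / 206265 = 0.0018076 pc.

0.00181 pc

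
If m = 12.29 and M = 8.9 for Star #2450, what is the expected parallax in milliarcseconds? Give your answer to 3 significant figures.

21.0 mas

m − M = 12.29 − 8.9 = 3.39.
d = 10^((m−M)/5 + 1) = 10^1.678 = 47.643 pc.
p = 1/d = 1/47.643 = 0.020989 arcsec = 20.989 mas.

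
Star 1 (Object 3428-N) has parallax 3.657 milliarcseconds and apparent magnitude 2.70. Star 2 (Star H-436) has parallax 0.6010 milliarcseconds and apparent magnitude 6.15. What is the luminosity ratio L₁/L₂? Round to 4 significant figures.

L₁/L₂ = 0.6479

d₁ = 1/p₁ = 1/0.003657″ = 273.45 pc; d₂ = 1/p₂ = 1/0.0006010″ = 1663.9 pc.
M₁ = m₁ − 5 log₁₀ d₁ + 5 = 2.70 − 12.1844 + 5 = -4.4844.
M₂ = 6.15 − 16.1056 + 5 = -4.9556.
L₁/L₂ = 10^(0.4(M₂ − M₁)) = 10^(0.4 × (-0.4712)) = 10^(-0.18848) = 0.64792.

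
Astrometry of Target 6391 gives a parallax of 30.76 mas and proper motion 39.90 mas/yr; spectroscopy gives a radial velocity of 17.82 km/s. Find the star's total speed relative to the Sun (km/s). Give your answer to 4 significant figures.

18.85 km/s

d = 1/p = 1/0.03076″ = 32.51 pc.
μ = 39.90 mas/yr = 0.03990 ″/yr.
v_t = 4.740 μ d = 4.740 × 0.03990 × 32.51 = 6.1485 km/s.
v = √(v_r² + v_t²) = √(17.82² + 6.1485²) = √355.356 = 18.851 km/s.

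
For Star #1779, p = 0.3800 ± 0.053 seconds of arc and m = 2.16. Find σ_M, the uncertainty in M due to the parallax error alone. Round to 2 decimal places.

M = m − 5 log₁₀ d + 5 = m + 5 log₁₀ p + 5, so ∂M/∂p = 5/(p ln 10).
σ_M = (5/ln 10) · (σ_p/p) = 2.1715 × 0.053/0.3800 = 2.1715 × 0.13947 = 0.30286.

σ_M = 0.30 mag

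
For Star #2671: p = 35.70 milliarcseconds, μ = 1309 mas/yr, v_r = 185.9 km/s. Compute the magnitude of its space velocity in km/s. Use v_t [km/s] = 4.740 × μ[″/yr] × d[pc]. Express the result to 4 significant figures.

254.5 km/s

d = 1/p = 1/0.03570″ = 28.011 pc.
μ = 1309 mas/yr = 1.309 ″/yr.
v_t = 4.740 μ d = 4.740 × 1.309 × 28.011 = 173.8 km/s.
v = √(v_r² + v_t²) = √(185.9² + 173.8²) = √64765.3 = 254.49 km/s.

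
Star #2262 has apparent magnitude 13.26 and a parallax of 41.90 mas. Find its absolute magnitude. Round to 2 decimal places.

d = 1/p = 1/0.04190″ = 23.866 pc.
m − M = 5 log₁₀(23.866) − 5 = 6.8889 − 5 = 1.8889.
M = m − (m − M) = 13.26 − 1.8889 = 11.37.

M = 11.37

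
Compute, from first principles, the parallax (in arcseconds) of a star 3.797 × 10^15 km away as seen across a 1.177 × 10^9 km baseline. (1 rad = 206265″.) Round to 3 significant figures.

0.0639 arcsec

θ ≈ B/d = (1.177 × 10^9) / (3.797 × 10^15) = 3.0998 × 10^-7 rad.
In arcseconds: 3.0998 × 10^-7 × 206265 = 0.063938″.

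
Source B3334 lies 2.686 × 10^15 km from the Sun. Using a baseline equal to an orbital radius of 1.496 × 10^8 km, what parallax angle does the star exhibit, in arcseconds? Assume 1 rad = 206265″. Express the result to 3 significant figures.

0.0115 arcsec

θ ≈ B/d = (1.496 × 10^8) / (2.686 × 10^15) = 5.5696 × 10^-8 rad.
In arcseconds: 5.5696 × 10^-8 × 206265 = 0.011488″.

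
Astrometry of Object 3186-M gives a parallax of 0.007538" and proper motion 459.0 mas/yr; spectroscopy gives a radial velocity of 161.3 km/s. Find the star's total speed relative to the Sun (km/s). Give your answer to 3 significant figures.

d = 1/p = 1/0.007538″ = 132.66 pc.
μ = 459.0 mas/yr = 0.4590 ″/yr.
v_t = 4.740 μ d = 4.740 × 0.4590 × 132.66 = 288.62 km/s.
v = √(v_r² + v_t²) = √(161.3² + 288.62²) = √109319 = 330.63 km/s.

331 km/s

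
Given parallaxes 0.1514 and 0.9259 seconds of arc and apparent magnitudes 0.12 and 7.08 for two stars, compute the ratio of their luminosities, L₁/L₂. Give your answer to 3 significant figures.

d₁ = 1/p₁ = 1/0.1514″ = 6.605 pc; d₂ = 1/p₂ = 1/0.9259″ = 1.08 pc.
M₁ = m₁ − 5 log₁₀ d₁ + 5 = 0.12 − 4.0994 + 5 = 1.0206.
M₂ = 7.08 − 0.1671 + 5 = 11.9129.
L₁/L₂ = 10^(0.4(M₂ − M₁)) = 10^(0.4 × 10.8923) = 10^4.35692 = 22747.

L₁/L₂ = 22700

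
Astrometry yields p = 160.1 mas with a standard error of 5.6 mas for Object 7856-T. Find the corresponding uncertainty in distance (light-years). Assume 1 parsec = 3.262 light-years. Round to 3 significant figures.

d = 1/p, so σ_d = σ_p / p².
σ_d = 0.00560 / (0.1601)² = 0.00560 / 0.025632 = 0.21848 pc = 0.21848 × 3.262 ly = 0.71268 ly.

0.713 ly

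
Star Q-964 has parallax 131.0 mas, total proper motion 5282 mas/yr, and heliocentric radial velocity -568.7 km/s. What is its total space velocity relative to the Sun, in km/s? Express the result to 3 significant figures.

d = 1/p = 1/0.1310″ = 7.6336 pc.
μ = 5282 mas/yr = 5.282 ″/yr.
v_t = 4.740 μ d = 4.740 × 5.282 × 7.6336 = 191.12 km/s.
v = √(v_r² + v_t²) = √((-568.7)² + 191.12²) = √359947 = 599.96 km/s.

600 km/s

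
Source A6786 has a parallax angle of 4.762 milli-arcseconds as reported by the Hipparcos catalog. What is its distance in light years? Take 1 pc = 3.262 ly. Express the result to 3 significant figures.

685 light years

p = 4.762 milli-arcseconds = 0.004762 arcsec.
d = 1/p = 1/0.004762 = 210 pc.
In light-years: 210 × 3.262 = 685.02 ly.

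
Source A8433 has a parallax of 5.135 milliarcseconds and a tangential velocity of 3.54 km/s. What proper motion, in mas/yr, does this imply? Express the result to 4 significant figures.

d = 1/p = 1/0.005135″ = 194.74 pc.
μ = v_t / (4.74 d) = 3.54 / (4.74 × 194.74) = 3.54 / 923.07 = 0.003835 ″/yr = 3.835 mas/yr.

3.835 mas/yr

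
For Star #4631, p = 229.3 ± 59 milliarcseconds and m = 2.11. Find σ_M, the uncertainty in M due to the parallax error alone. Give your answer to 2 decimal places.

M = m − 5 log₁₀ d + 5 = m + 5 log₁₀ p + 5, so ∂M/∂p = 5/(p ln 10).
σ_M = (5/ln 10) · (σ_p/p) = 2.1715 × 59/229.3 = 2.1715 × 0.2573 = 0.55873.

σ_M = 0.56 mag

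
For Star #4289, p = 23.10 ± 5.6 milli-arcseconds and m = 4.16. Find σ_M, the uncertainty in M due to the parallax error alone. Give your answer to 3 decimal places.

σ_M = 0.526 mag

M = m − 5 log₁₀ d + 5 = m + 5 log₁₀ p + 5, so ∂M/∂p = 5/(p ln 10).
σ_M = (5/ln 10) · (σ_p/p) = 2.1715 × 5.6/23.10 = 2.1715 × 0.24242 = 0.52642.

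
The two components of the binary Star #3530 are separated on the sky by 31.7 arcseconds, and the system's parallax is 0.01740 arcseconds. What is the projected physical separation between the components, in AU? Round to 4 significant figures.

1822 AU

d = 1/p = 1/0.01740″ = 57.471 pc.
At distance d (pc), an angle of θ arcsec spans θ·d AU: s = 31.7 × 57.471 = 1821.8 AU.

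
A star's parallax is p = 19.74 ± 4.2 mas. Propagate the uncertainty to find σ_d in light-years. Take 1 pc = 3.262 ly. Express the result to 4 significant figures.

35.16 ly

d = 1/p, so σ_d = σ_p / p².
σ_d = 0.00420 / (0.01974)² = 0.00420 / 0.00038967 = 10.778 pc = 10.778 × 3.262 ly = 35.158 ly.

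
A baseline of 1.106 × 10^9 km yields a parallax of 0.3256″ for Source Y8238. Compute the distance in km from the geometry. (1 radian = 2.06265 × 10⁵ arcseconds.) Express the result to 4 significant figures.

7.006 × 10^14 km

θ = 0.3256″ = 0.3256/206265 = 1.5786 × 10^-6 rad.
d = B/θ = (1.106 × 10^9) / (1.5786 × 10^-6) = 7.0062 × 10^14 km.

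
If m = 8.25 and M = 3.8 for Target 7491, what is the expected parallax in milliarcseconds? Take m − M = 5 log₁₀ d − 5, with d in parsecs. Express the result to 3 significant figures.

12.9 mas

m − M = 8.25 − 3.8 = 4.45.
d = 10^((m−M)/5 + 1) = 10^1.890 = 77.625 pc.
p = 1/d = 1/77.625 = 0.012882 arcsec = 12.882 mas.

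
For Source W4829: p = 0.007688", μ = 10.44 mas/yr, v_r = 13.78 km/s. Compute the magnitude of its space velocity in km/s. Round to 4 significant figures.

d = 1/p = 1/0.007688″ = 130.07 pc.
μ = 10.44 mas/yr = 0.01044 ″/yr.
v_t = 4.740 μ d = 4.740 × 0.01044 × 130.07 = 6.4366 km/s.
v = √(v_r² + v_t²) = √(13.78² + 6.4366²) = √231.318 = 15.209 km/s.

15.21 km/s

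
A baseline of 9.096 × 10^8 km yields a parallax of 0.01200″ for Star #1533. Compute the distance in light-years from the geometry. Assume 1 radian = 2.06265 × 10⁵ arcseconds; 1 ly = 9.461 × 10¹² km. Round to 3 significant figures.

1650 ly

θ = 0.01200″ = 0.01200/206265 = 5.8178 × 10^-8 rad.
d = B/θ = (9.096 × 10^8) / (5.8178 × 10^-8) = 1.5635 × 10^16 km = (1.5635 × 10^16) / (9.461 × 10^12) ly = 1652.6 ly.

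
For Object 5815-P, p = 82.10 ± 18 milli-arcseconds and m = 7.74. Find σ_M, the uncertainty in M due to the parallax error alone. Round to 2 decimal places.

σ_M = 0.48 mag

M = m − 5 log₁₀ d + 5 = m + 5 log₁₀ p + 5, so ∂M/∂p = 5/(p ln 10).
σ_M = (5/ln 10) · (σ_p/p) = 2.1715 × 18/82.10 = 2.1715 × 0.21924 = 0.47608.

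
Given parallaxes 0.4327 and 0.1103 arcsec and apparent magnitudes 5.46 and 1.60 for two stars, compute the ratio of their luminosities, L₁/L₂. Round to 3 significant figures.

d₁ = 1/p₁ = 1/0.4327″ = 2.3111 pc; d₂ = 1/p₂ = 1/0.1103″ = 9.0662 pc.
M₁ = m₁ − 5 log₁₀ d₁ + 5 = 5.46 − 1.8191 + 5 = 8.6409.
M₂ = 1.60 − 4.7871 + 5 = 1.8129.
L₁/L₂ = 10^(0.4(M₂ − M₁)) = 10^(0.4 × (-6.8280)) = 10^(-2.73120) = 0.0018569.

L₁/L₂ = 0.00186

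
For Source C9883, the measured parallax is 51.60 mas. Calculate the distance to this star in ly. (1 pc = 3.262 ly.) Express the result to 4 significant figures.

63.22 ly

p = 51.60 mas = 0.05160 arcsec.
d = 1/p = 1/0.05160 = 19.38 pc.
In light-years: 19.38 × 3.262 = 63.218 ly.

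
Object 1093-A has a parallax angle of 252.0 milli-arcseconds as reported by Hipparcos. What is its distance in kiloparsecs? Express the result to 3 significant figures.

p = 252.0 milli-arcseconds = 0.2520 arcsec.
d = 1/p = 1/0.2520 = 3.9683 pc.
= 0.0039683 kpc.

0.00397 kpc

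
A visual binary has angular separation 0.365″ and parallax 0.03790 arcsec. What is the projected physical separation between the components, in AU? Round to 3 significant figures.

d = 1/p = 1/0.03790″ = 26.385 pc.
At distance d (pc), an angle of θ arcsec spans θ·d AU: s = 0.365 × 26.385 = 9.6305 AU.

9.63 AU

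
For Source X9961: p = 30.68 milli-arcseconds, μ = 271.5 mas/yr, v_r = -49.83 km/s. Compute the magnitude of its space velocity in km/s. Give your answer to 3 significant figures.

65.1 km/s

d = 1/p = 1/0.03068″ = 32.595 pc.
μ = 271.5 mas/yr = 0.2715 ″/yr.
v_t = 4.740 μ d = 4.740 × 0.2715 × 32.595 = 41.947 km/s.
v = √(v_r² + v_t²) = √((-49.83)² + 41.947²) = √4242.58 = 65.135 km/s.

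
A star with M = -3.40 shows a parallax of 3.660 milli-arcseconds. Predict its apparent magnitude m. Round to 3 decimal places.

d = 1/p = 1/0.003660″ = 273.22 pc.
m − M = 5 log₁₀ d − 5 = 5 log₁₀(273.22) − 5 = 12.1826 − 5 = 7.1826.
m = M + (m − M) = -3.40 + 7.1826 = 3.783.

m = 3.783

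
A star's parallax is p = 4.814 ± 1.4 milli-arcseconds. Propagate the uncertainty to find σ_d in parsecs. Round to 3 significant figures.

d = 1/p, so σ_d = σ_p / p².
σ_d = 0.00140 / (0.004814)² = 0.00140 / 0.000023175 = 60.41 pc.

60.4 pc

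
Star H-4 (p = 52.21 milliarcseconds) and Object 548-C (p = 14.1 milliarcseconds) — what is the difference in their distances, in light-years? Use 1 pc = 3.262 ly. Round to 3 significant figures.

169 ly

d_A = 1/0.05221″ = 19.153 pc; d_B = 1/0.01410″ = 70.922 pc.
|d_B − d_A| = |70.922 − 19.153| = 51.769 pc = 51.769 × 3.262 ly = 168.87 ly.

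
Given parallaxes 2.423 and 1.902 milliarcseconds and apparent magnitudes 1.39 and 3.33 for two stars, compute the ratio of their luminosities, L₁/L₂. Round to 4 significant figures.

L₁/L₂ = 3.679

d₁ = 1/p₁ = 1/0.002423″ = 412.71 pc; d₂ = 1/p₂ = 1/0.001902″ = 525.76 pc.
M₁ = m₁ − 5 log₁₀ d₁ + 5 = 1.39 − 13.0782 + 5 = -6.6882.
M₂ = 3.33 − 13.6039 + 5 = -5.2739.
L₁/L₂ = 10^(0.4(M₂ − M₁)) = 10^(0.4 × 1.4143) = 10^0.56572 = 3.6789.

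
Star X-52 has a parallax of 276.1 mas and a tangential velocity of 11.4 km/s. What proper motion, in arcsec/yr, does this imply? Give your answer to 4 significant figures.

d = 1/p = 1/0.2761″ = 3.6219 pc.
μ = v_t / (4.74 d) = 11.4 / (4.74 × 3.6219) = 11.4 / 17.168 = 0.66403 ″/yr.

0.6640 arcsec/yr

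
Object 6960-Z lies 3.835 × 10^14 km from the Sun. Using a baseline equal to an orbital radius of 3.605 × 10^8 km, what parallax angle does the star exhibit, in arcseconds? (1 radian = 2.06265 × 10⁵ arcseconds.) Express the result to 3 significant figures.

0.194 arcsec

θ ≈ B/d = (3.605 × 10^8) / (3.835 × 10^14) = 9.4003 × 10^-7 rad.
In arcseconds: 9.4003 × 10^-7 × 206265 = 0.1939″.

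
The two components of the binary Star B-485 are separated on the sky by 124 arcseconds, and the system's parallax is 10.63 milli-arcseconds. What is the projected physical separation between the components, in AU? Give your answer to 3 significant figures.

d = 1/p = 1/0.01063″ = 94.073 pc.
At distance d (pc), an angle of θ arcsec spans θ·d AU: s = 124 × 94.073 = 11665 AU.

11700 AU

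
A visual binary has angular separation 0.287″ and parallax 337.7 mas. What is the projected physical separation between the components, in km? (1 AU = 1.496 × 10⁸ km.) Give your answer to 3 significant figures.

d = 1/p = 1/0.3377″ = 2.9612 pc.
At distance d (pc), an angle of θ arcsec spans θ·d AU: s = 0.287 × 2.9612 = 0.84986 AU.
= 0.84986 × 1.496 × 10⁸ km = 1.2714 × 10^8 km.

1.27 × 10^8 km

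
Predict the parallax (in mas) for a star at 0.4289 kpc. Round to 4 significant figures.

2.332 mas

d = 0.4289 kpc = 428.9 pc.
p = 1/d = 1/428.9 = 0.0023315 arcsec.
= 0.0023315 × 1000 = 2.3315 mas.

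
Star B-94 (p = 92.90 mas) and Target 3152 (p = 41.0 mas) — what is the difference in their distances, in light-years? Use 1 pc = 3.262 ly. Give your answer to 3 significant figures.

d_A = 1/0.09290″ = 10.764 pc; d_B = 1/0.04100″ = 24.39 pc.
|d_B − d_A| = |24.39 − 10.764| = 13.626 pc = 13.626 × 3.262 ly = 44.448 ly.

44.4 ly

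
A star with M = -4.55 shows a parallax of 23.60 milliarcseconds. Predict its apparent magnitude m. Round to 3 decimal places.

d = 1/p = 1/0.02360″ = 42.373 pc.
m − M = 5 log₁₀ d − 5 = 5 log₁₀(42.373) − 5 = 8.1354 − 5 = 3.1354.
m = M + (m − M) = -4.55 + 3.1354 = -1.415.

m = -1.415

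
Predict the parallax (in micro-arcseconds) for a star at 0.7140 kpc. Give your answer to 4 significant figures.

1401 μas

d = 0.7140 kpc = 714 pc.
p = 1/d = 1/714 = 0.0014006 arcsec.
= 0.0014006 × 10⁶ = 1400.6 μas.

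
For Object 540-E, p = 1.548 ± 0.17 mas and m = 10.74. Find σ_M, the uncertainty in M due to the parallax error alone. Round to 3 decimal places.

M = m − 5 log₁₀ d + 5 = m + 5 log₁₀ p + 5, so ∂M/∂p = 5/(p ln 10).
σ_M = (5/ln 10) · (σ_p/p) = 2.1715 × 0.17/1.548 = 2.1715 × 0.10982 = 0.23847.

σ_M = 0.238 mag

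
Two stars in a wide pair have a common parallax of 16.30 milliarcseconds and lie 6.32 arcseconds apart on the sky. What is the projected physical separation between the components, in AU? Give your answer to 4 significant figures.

387.7 AU

d = 1/p = 1/0.01630″ = 61.35 pc.
At distance d (pc), an angle of θ arcsec spans θ·d AU: s = 6.32 × 61.35 = 387.73 AU.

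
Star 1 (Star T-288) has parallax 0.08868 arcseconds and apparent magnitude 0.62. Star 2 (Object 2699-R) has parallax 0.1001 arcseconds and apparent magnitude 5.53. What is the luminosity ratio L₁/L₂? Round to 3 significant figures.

L₁/L₂ = 117

d₁ = 1/p₁ = 1/0.08868″ = 11.276 pc; d₂ = 1/p₂ = 1/0.1001″ = 9.99 pc.
M₁ = m₁ − 5 log₁₀ d₁ + 5 = 0.62 − 5.2608 + 5 = 0.3592.
M₂ = 5.53 − 4.9978 + 5 = 5.5322.
L₁/L₂ = 10^(0.4(M₂ − M₁)) = 10^(0.4 × 5.1730) = 10^2.06920 = 117.27.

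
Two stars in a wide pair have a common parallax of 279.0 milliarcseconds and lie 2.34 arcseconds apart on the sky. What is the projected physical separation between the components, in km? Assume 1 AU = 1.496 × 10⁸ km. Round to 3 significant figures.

d = 1/p = 1/0.2790″ = 3.5842 pc.
At distance d (pc), an angle of θ arcsec spans θ·d AU: s = 2.34 × 3.5842 = 8.387 AU.
= 8.387 × 1.496 × 10⁸ km = 1.2547 × 10^9 km.

1.25 × 10^9 km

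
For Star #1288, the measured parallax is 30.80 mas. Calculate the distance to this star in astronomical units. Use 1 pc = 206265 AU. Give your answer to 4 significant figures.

p = 30.80 mas = 0.03080 arcsec.
d = 1/p = 1/0.03080 = 32.468 pc.
In AU: 32.468 × 206265 = 6.6970 × 10^6 AU.

6.697 × 10^6 AU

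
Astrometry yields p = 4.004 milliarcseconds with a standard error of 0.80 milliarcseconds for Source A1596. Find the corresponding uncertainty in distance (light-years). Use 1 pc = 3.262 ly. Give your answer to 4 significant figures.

d = 1/p, so σ_d = σ_p / p².
σ_d = 0.000800 / (0.004004)² = 0.000800 / 0.000016032 = 49.9 pc = 49.9 × 3.262 ly = 162.77 ly.

162.8 ly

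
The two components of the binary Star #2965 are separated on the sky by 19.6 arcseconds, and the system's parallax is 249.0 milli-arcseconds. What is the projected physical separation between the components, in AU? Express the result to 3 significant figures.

78.7 AU

d = 1/p = 1/0.2490″ = 4.0161 pc.
At distance d (pc), an angle of θ arcsec spans θ·d AU: s = 19.6 × 4.0161 = 78.716 AU.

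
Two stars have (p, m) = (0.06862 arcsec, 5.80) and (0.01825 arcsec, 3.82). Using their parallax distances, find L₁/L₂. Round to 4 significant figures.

d₁ = 1/p₁ = 1/0.06862″ = 14.573 pc; d₂ = 1/p₂ = 1/0.01825″ = 54.795 pc.
M₁ = m₁ − 5 log₁₀ d₁ + 5 = 5.80 − 5.8177 + 5 = 4.9823.
M₂ = 3.82 − 8.6937 + 5 = 0.1263.
L₁/L₂ = 10^(0.4(M₂ − M₁)) = 10^(0.4 × (-4.8560)) = 10^(-1.94240) = 0.011418.

L₁/L₂ = 0.01142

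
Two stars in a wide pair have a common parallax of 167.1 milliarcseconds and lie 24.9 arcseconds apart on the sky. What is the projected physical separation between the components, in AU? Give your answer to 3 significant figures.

d = 1/p = 1/0.1671″ = 5.9844 pc.
At distance d (pc), an angle of θ arcsec spans θ·d AU: s = 24.9 × 5.9844 = 149.01 AU.

149 AU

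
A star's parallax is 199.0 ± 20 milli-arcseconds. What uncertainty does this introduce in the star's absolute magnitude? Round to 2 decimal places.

M = m − 5 log₁₀ d + 5 = m + 5 log₁₀ p + 5, so ∂M/∂p = 5/(p ln 10).
σ_M = (5/ln 10) · (σ_p/p) = 2.1715 × 20/199.0 = 2.1715 × 0.1005 = 0.21824.

σ_M = 0.22 mag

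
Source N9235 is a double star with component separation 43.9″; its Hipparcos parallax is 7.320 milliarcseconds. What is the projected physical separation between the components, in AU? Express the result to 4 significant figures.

d = 1/p = 1/0.007320″ = 136.61 pc.
At distance d (pc), an angle of θ arcsec spans θ·d AU: s = 43.9 × 136.61 = 5997.2 AU.

5997 AU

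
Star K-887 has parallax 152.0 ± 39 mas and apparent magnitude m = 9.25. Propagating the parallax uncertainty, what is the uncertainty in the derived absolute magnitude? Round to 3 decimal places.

σ_M = 0.557 mag

M = m − 5 log₁₀ d + 5 = m + 5 log₁₀ p + 5, so ∂M/∂p = 5/(p ln 10).
σ_M = (5/ln 10) · (σ_p/p) = 2.1715 × 39/152.0 = 2.1715 × 0.25658 = 0.55716.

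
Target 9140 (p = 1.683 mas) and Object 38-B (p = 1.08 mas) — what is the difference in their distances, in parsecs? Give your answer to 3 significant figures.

d_A = 1/0.001683″ = 594.18 pc; d_B = 1/0.001080″ = 925.93 pc.
|d_B − d_A| = |925.93 − 594.18| = 331.75 pc.

332 pc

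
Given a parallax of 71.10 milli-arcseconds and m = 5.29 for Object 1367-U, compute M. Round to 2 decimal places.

M = 4.55

d = 1/p = 1/0.07110″ = 14.065 pc.
m − M = 5 log₁₀(14.065) − 5 = 5.7407 − 5 = 0.7407.
M = m − (m − M) = 5.29 − 0.7407 = 4.55.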